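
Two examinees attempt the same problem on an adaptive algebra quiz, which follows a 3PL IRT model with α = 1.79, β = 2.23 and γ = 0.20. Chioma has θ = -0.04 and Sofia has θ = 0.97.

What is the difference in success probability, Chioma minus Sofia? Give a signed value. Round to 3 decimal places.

-0.062

P(θ) = γ + (1 − γ) · 1 / (1 + exp(−α(θ − β)))
P(Chioma) = 0.2135  [exponent -4.0633]
P(Sofia) = 0.2759  [exponent -2.2554]
Difference = 0.2135 − 0.2759 = -0.0624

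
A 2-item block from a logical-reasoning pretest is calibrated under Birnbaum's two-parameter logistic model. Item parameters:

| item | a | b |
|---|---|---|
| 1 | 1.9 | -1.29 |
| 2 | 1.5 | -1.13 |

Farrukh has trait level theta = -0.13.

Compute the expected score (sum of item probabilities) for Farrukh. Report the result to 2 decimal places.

P(theta) = 1 / (1 + exp(−a(theta − b)))
P_1 = 1/(1+e^{-2.2040}) = 0.9006
P_2 = 1/(1+e^{-1.5000}) = 0.8176
E[score] = 0.9006 + 0.8176 = 1.7182

1.72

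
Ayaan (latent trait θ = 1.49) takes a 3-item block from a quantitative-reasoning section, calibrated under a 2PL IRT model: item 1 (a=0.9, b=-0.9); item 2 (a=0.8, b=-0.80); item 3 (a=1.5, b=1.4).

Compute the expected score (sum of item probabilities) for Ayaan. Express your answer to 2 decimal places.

2.29

P(θ) = 1 / (1 + exp(−a(θ − b)))
P_1 = 1/(1+e^{-2.1510}) = 0.8958
P_2 = 1/(1+e^{-1.8320}) = 0.8620
P_3 = 1/(1+e^{-0.1350}) = 0.5337
E[score] = 0.8958 + 0.8620 + 0.5337 = 2.2915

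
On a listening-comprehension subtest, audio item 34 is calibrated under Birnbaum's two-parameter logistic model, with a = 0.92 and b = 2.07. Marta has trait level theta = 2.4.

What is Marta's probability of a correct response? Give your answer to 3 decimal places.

0.575

P(theta) = 1 / (1 + exp(−a(theta − b)))
Exponent: 0.92 × (2.4 − 2.07) = 0.3036
1/(1 + e^{-0.3036}) = 0.5753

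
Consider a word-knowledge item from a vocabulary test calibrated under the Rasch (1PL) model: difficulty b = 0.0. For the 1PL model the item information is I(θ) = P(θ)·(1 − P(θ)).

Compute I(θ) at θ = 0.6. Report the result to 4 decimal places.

P = 1/(1+e^{-0.6000}) = 0.6457
P(1−P) = 0.6457 × 0.3543 = 0.2288
I = P(1−P) = 0.22878

0.2288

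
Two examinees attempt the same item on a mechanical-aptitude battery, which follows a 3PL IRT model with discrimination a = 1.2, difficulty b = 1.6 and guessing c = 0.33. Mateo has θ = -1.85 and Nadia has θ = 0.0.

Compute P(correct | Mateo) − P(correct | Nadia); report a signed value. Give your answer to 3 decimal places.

-0.075

P(θ) = c + (1 − c) · 1 / (1 + exp(−a(θ − b)))
P(Mateo) = 0.3405  [exponent -4.1400]
P(Nadia) = 0.4157  [exponent -1.9200]
Difference = 0.3405 − 0.4157 = -0.0752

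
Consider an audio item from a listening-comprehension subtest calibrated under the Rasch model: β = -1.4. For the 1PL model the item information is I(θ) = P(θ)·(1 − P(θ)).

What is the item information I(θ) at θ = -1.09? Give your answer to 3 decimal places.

P = 1/(1+e^{-0.3100}) = 0.5769
P(1−P) = 0.5769 × 0.4231 = 0.2441
I = P(1−P) = 0.24409

0.244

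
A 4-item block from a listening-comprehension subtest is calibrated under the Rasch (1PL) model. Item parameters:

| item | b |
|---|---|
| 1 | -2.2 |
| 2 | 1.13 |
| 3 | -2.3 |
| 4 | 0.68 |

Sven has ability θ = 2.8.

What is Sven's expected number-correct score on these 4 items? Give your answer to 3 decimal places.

3.722

P(θ) = 1 / (1 + exp(−(θ − b)))
P_1 = 1/(1+e^{-5.0000}) = 0.9933
P_2 = 1/(1+e^{-1.6700}) = 0.8416
P_3 = 1/(1+e^{-5.1000}) = 0.9939
P_4 = 1/(1+e^{-2.1200}) = 0.8928
E[score] = 0.9933 + 0.8416 + 0.9939 + 0.8928 = 3.7217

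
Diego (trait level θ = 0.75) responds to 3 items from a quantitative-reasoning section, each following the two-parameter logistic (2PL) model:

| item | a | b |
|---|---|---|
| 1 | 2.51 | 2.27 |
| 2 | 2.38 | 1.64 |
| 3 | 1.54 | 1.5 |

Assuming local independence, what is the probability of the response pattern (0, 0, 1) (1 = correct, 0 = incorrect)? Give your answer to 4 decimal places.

0.2093

P(θ) = 1 / (1 + exp(−a(θ − b)))
P_1 = 1/(1+e^{3.8152}) = 0.0216
P_2 = 1/(1+e^{2.1182}) = 0.1073
P_3 = 1/(1+e^{1.1550}) = 0.2396
L = (1−P_1) × (1−P_2) × P_3 = 0.9784 × 0.8927 × 0.2396 = 0.20925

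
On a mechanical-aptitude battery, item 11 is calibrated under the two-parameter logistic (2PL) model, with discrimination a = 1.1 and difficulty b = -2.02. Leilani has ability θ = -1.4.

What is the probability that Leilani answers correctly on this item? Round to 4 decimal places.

P(θ) = 1 / (1 + exp(−a(θ − b)))
Exponent: 1.1 × (-1.4 − (-2.02)) = 0.6820
1/(1 + e^{-0.6820}) = 0.6642

0.6642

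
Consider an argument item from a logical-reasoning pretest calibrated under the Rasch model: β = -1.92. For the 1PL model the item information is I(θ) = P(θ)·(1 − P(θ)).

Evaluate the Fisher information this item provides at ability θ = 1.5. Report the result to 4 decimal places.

0.0307

P = 1/(1+e^{-3.4200}) = 0.9683
P(1−P) = 0.9683 × 0.0317 = 0.0307
I = P(1−P) = 0.03067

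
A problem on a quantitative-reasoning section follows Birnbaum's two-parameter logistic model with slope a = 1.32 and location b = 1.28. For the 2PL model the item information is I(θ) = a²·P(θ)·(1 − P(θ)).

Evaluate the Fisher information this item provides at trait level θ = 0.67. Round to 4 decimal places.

P = 1/(1+e^{0.8052}) = 0.3089
P(1−P) = 0.3089 × 0.6911 = 0.2135
I = a² × P(1−P) = 1.32² × 0.2135 = 0.37198

0.3720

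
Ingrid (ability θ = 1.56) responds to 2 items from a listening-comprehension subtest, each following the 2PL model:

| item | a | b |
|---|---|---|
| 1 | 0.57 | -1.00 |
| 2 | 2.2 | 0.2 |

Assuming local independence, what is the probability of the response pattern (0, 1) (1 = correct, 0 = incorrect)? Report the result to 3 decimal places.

P(θ) = 1 / (1 + exp(−a(θ − b)))
P_1 = 1/(1+e^{-1.4592}) = 0.8114
P_2 = 1/(1+e^{-2.9920}) = 0.9522
L = (1−P_1) × P_2 = 0.1886 × 0.9522 = 0.17958

0.180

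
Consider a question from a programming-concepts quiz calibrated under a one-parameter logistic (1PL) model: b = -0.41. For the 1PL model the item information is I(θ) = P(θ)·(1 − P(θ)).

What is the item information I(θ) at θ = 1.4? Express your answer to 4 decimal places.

P = 1/(1+e^{-1.8100}) = 0.8594
P(1−P) = 0.8594 × 0.1406 = 0.1209
I = P(1−P) = 0.12086

0.1209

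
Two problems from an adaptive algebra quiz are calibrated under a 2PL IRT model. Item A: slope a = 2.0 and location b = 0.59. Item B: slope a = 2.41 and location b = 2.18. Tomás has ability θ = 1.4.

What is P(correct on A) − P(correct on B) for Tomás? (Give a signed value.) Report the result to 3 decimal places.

P(θ) = 1 / (1 + exp(−a(θ − b)))
P_A = 0.8348
P_B = 0.1324
P_A − P_B = 0.7024

0.702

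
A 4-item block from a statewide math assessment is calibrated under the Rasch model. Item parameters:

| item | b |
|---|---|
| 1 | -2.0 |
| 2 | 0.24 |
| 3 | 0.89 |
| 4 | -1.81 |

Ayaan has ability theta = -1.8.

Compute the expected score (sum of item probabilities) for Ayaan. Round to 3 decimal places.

P(theta) = 1 / (1 + exp(−(theta − b)))
P_1 = 1/(1+e^{-0.2000}) = 0.5498
P_2 = 1/(1+e^{2.0400}) = 0.1151
P_3 = 1/(1+e^{2.6900}) = 0.0636
P_4 = 1/(1+e^{-0.0100}) = 0.5025
E[score] = 0.5498 + 0.1151 + 0.0636 + 0.5025 = 1.2310

1.231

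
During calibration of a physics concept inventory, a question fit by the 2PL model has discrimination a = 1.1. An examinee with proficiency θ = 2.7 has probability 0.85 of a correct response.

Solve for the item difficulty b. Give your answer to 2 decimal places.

1.12

P(θ) = 1 / (1 + exp(−a(θ − b)))
logit(0.85) = ln(0.85/0.15) = 1.7346
b = θ − logit/(a) = 2.7 − 1.7346/1.1000 = 1.1231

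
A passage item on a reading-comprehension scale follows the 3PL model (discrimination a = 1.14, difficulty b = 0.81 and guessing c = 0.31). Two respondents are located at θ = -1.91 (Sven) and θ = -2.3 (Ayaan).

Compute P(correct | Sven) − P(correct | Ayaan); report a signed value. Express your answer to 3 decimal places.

0.010

P(θ) = c + (1 − c) · 1 / (1 + exp(−a(θ − b)))
P(Sven) = 0.3397  [exponent -3.1008]
P(Ayaan) = 0.3294  [exponent -3.5454]
Difference = 0.3397 − 0.3294 = 0.0104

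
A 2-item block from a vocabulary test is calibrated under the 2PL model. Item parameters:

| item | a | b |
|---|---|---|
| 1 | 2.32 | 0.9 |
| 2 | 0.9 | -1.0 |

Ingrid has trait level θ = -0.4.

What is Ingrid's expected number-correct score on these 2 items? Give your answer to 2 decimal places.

0.68

P(θ) = 1 / (1 + exp(−a(θ − b)))
P_1 = 1/(1+e^{3.0160}) = 0.0467
P_2 = 1/(1+e^{-0.5400}) = 0.6318
E[score] = 0.0467 + 0.6318 = 0.6785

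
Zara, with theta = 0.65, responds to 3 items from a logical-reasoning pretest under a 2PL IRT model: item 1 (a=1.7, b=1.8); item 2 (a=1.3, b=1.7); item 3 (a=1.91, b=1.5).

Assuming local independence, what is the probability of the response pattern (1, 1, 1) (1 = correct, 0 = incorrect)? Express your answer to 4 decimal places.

0.0042

P(theta) = 1 / (1 + exp(−a(theta − b)))
P_1 = 1/(1+e^{1.9550}) = 0.1240
P_2 = 1/(1+e^{1.3650}) = 0.2034
P_3 = 1/(1+e^{1.6235}) = 0.1647
L = P_1 × P_2 × P_3 = 0.1240 × 0.2034 × 0.1647 = 0.00416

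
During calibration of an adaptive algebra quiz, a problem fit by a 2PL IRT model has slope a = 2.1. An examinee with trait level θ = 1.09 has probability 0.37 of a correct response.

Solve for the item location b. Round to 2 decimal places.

1.34

P(θ) = 1 / (1 + exp(−a(θ − b)))
logit(0.37) = ln(0.37/0.63) = -0.5322
b = θ − logit/(a) = 1.09 − (-0.5322)/2.1000 = 1.3434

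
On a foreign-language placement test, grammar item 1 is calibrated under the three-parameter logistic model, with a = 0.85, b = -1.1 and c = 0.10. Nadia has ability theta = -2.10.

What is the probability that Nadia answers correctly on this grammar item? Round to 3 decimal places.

P(theta) = c + (1 − c) · 1 / (1 + exp(−a(theta − b)))
Exponent: 0.85 × (-2.10 − (-1.1)) = -0.8500
1/(1 + e^{0.8500}) = 0.2994
P = 0.10 + 0.90 × 0.2994 = 0.3695

0.369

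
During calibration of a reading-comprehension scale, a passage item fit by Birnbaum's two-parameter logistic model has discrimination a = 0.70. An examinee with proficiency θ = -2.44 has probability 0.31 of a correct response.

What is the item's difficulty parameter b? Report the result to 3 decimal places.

P(θ) = 1 / (1 + exp(−a(θ − b)))
logit(0.31) = ln(0.31/0.69) = -0.8001
b = θ − logit/(a) = -2.44 − (-0.8001)/0.7000 = -1.2970

-1.297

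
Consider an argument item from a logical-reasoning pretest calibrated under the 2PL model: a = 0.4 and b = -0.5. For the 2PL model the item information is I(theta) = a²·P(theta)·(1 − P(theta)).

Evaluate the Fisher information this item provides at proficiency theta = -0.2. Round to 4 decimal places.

P = 1/(1+e^{-0.1200}) = 0.5300
P(1−P) = 0.5300 × 0.4700 = 0.2491
I = a² × P(1−P) = 0.4² × 0.2491 = 0.03986

0.0399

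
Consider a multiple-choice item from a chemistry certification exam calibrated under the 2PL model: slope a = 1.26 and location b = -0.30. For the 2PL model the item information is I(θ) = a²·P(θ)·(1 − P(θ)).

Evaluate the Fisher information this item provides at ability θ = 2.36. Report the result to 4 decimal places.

P = 1/(1+e^{-3.3516}) = 0.9662
P(1−P) = 0.9662 × 0.0338 = 0.0327
I = a² × P(1−P) = 1.26² × 0.0327 = 0.05191

0.0519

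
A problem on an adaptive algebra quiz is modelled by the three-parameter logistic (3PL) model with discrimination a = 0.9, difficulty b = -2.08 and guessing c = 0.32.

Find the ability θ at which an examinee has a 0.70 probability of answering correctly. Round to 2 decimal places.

P(θ) = c + (1 − c) · 1 / (1 + exp(−a(θ − b)))
Remove guessing floor: (0.70 − 0.32)/(1 − 0.32) = 0.5588
logit = ln(0.5588/0.4412) = 0.2364
θ = b + logit/(a) = -2.08 + 0.2364/0.9000 = -1.8173

-1.82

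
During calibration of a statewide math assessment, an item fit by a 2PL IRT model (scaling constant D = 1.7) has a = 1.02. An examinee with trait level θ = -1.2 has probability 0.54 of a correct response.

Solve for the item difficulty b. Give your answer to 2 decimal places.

P(θ) = 1 / (1 + exp(−D·a(θ − b)))
logit(0.54) = ln(0.54/0.46) = 0.1603
b = θ − logit/(1.7·a) = -1.2 − 0.1603/1.7340 = -1.2925

-1.29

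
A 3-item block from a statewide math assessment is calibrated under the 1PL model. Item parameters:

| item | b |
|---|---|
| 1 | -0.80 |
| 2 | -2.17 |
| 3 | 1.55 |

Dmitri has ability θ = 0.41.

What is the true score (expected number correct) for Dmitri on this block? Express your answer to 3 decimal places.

1.942

P(θ) = 1 / (1 + exp(−(θ − b)))
P_1 = 1/(1+e^{-1.2100}) = 0.7703
P_2 = 1/(1+e^{-2.5800}) = 0.9296
P_3 = 1/(1+e^{1.1400}) = 0.2423
E[score] = 0.7703 + 0.9296 + 0.2423 = 1.9422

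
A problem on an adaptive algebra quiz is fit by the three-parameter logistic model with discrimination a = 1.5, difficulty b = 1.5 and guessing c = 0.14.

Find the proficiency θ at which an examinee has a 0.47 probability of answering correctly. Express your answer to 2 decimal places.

1.18

P(θ) = c + (1 − c) · 1 / (1 + exp(−a(θ − b)))
Remove guessing floor: (0.47 − 0.14)/(1 − 0.14) = 0.3837
logit = ln(0.3837/0.6163) = -0.4738
θ = b + logit/(a) = 1.5 + (-0.4738)/1.5000 = 1.1841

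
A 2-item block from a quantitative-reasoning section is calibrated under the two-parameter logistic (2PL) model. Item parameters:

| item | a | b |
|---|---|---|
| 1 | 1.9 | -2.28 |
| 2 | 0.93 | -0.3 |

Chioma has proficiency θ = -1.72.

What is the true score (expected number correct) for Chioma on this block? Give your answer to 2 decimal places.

0.95

P(θ) = 1 / (1 + exp(−a(θ − b)))
P_1 = 1/(1+e^{-1.0640}) = 0.7435
P_2 = 1/(1+e^{1.3206}) = 0.2107
E[score] = 0.7435 + 0.2107 = 0.9542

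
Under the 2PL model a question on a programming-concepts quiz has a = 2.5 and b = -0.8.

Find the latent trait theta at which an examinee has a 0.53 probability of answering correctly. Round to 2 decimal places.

P(theta) = 1 / (1 + exp(−a(theta − b)))
logit = ln(0.5300/0.4700) = 0.1201
theta = b + logit/(a) = -0.8 + 0.1201/2.5000 = -0.7519

-0.75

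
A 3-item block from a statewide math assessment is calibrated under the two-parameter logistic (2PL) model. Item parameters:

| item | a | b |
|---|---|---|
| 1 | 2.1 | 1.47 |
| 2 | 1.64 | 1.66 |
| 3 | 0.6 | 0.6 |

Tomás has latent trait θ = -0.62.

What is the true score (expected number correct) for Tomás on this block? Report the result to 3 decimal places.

P(θ) = 1 / (1 + exp(−a(θ − b)))
P_1 = 1/(1+e^{4.3890}) = 0.0123
P_2 = 1/(1+e^{3.7392}) = 0.0232
P_3 = 1/(1+e^{0.7320}) = 0.3248
E[score] = 0.0123 + 0.0232 + 0.3248 = 0.3602

0.360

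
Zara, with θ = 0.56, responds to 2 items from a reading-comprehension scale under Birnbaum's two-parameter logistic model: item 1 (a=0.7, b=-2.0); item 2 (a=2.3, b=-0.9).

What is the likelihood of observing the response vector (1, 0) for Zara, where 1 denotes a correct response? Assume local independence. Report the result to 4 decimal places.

0.0288

P(θ) = 1 / (1 + exp(−a(θ − b)))
P_1 = 1/(1+e^{-1.7920}) = 0.8572
P_2 = 1/(1+e^{-3.3580}) = 0.9664
L = P_1 × (1−P_2) = 0.8572 × 0.0336 = 0.02883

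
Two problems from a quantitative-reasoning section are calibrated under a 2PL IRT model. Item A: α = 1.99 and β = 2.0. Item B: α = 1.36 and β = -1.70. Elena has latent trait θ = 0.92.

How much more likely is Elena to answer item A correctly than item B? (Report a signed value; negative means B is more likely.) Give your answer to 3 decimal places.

P(θ) = 1 / (1 + exp(−α(θ − β)))
P_A = 0.1044
P_B = 0.9724
P_A − P_B = -0.8680

-0.868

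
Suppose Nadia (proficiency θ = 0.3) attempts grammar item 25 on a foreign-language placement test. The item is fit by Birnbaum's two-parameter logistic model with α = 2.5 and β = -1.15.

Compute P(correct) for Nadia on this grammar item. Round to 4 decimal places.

P(θ) = 1 / (1 + exp(−α(θ − β)))
Exponent: 2.5 × (0.3 − (-1.15)) = 3.6250
1/(1 + e^{-3.6250}) = 0.9740

0.9740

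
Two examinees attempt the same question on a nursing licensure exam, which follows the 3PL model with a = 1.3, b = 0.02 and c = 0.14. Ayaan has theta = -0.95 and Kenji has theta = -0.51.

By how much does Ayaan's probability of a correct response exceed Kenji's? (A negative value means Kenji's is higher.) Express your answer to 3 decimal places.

P(theta) = c + (1 − c) · 1 / (1 + exp(−a(theta − b)))
P(Ayaan) = 0.3299  [exponent -1.2610]
P(Kenji) = 0.4275  [exponent -0.6890]
Difference = 0.3299 − 0.4275 = -0.0976

-0.098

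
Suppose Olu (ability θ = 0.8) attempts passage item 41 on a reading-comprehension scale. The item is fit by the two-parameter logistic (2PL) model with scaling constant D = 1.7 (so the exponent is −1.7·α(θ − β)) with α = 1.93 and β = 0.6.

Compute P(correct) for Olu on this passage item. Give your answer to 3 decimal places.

0.658

P(θ) = 1 / (1 + exp(−D·α(θ − β)))
Exponent: 1.7 × 1.93 × (0.8 − 0.6) = 0.6562
1/(1 + e^{-0.6562}) = 0.6584
P = 0.6584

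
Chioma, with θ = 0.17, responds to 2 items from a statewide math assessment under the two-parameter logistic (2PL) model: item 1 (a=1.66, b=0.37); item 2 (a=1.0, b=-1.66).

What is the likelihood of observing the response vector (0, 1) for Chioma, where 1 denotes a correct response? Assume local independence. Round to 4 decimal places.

P(θ) = 1 / (1 + exp(−a(θ − b)))
P_1 = 1/(1+e^{0.3320}) = 0.4178
P_2 = 1/(1+e^{-1.8300}) = 0.8618
L = (1−P_1) × P_2 = 0.5822 × 0.8618 = 0.50176

0.5018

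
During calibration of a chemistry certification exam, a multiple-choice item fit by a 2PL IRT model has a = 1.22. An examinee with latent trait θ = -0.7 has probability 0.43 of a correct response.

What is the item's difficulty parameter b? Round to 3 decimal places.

P(θ) = 1 / (1 + exp(−a(θ − b)))
logit(0.43) = ln(0.43/0.57) = -0.2819
b = θ − logit/(a) = -0.7 − (-0.2819)/1.2200 = -0.4690

-0.469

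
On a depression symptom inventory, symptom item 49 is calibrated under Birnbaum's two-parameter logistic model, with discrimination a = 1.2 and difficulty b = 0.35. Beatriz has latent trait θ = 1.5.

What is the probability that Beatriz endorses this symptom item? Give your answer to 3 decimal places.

P(θ) = 1 / (1 + exp(−a(θ − b)))
Exponent: 1.2 × (1.5 − 0.35) = 1.3800
1/(1 + e^{-1.3800}) = 0.7990

0.799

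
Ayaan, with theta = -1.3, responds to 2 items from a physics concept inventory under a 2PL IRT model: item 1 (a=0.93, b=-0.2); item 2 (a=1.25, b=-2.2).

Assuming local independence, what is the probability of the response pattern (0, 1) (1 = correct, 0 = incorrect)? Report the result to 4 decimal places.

0.5553

P(theta) = 1 / (1 + exp(−a(theta − b)))
P_1 = 1/(1+e^{1.0230}) = 0.2644
P_2 = 1/(1+e^{-1.1250}) = 0.7549
L = (1−P_1) × P_2 = 0.7356 × 0.7549 = 0.55528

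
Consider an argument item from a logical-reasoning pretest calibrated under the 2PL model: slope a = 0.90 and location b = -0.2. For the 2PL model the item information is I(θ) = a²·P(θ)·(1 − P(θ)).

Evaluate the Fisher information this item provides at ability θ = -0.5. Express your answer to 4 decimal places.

0.1989

P = 1/(1+e^{0.2700}) = 0.4329
P(1−P) = 0.4329 × 0.5671 = 0.2455
I = a² × P(1−P) = 0.90² × 0.2455 = 0.19885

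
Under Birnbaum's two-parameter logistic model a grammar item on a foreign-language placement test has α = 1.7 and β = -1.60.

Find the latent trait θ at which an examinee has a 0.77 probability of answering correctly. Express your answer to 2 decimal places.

-0.89

P(θ) = 1 / (1 + exp(−α(θ − β)))
logit = ln(0.7700/0.2300) = 1.2083
θ = β + logit/(α) = -1.60 + 1.2083/1.7000 = -0.8892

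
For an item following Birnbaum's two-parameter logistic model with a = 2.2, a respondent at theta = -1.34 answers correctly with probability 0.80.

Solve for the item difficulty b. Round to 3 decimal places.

-1.970

P(theta) = 1 / (1 + exp(−a(theta − b)))
logit(0.80) = ln(0.80/0.20) = 1.3863
b = theta − logit/(a) = -1.34 − 1.3863/2.2000 = -1.9701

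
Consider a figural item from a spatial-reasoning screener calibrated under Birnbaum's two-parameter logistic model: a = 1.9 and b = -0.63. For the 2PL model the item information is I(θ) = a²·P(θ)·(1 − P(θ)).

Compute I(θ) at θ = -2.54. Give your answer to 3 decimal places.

P = 1/(1+e^{3.6290}) = 0.0259
P(1−P) = 0.0259 × 0.9741 = 0.0252
I = a² × P(1−P) = 1.9² × 0.0252 = 0.09093

0.091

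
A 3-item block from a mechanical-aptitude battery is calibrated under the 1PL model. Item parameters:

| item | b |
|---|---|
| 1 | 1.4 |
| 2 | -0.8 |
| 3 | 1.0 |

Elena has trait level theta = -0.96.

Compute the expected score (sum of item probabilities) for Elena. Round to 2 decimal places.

0.67

P(theta) = 1 / (1 + exp(−(theta − b)))
P_1 = 1/(1+e^{2.3600}) = 0.0863
P_2 = 1/(1+e^{0.1600}) = 0.4601
P_3 = 1/(1+e^{1.9600}) = 0.1235
E[score] = 0.0863 + 0.4601 + 0.1235 = 0.6698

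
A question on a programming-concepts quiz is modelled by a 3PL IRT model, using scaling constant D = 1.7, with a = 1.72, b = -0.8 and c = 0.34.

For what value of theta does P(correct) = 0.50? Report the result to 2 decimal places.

P(theta) = c + (1 − c) · 1 / (1 + exp(−D·a(theta − b)))
Remove guessing floor: (0.50 − 0.34)/(1 − 0.34) = 0.2424
logit = ln(0.2424/0.7576) = -1.1394
theta = b + logit/(1.7·a) = -0.8 + (-1.1394)/2.9240 = -1.1897

-1.19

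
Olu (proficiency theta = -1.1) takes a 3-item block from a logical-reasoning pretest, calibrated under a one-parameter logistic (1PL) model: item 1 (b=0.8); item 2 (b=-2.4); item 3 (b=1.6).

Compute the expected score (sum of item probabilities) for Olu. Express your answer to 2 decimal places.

0.98

P(theta) = 1 / (1 + exp(−(theta − b)))
P_1 = 1/(1+e^{1.9000}) = 0.1301
P_2 = 1/(1+e^{-1.3000}) = 0.7858
P_3 = 1/(1+e^{2.7000}) = 0.0630
E[score] = 0.1301 + 0.7858 + 0.0630 = 0.9789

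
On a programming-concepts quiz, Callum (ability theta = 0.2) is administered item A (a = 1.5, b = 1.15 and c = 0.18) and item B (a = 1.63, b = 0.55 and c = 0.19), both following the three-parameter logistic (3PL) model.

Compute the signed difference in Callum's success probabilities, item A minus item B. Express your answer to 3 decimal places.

P(theta) = c + (1 − c) · 1 / (1 + exp(−a(theta − b)))
P_A = 0.3390
P_B = 0.4825
P_A − P_B = -0.1435

-0.144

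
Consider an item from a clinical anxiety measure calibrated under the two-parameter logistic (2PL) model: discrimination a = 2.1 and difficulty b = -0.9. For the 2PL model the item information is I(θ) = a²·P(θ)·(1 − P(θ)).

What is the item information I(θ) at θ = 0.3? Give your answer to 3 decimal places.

0.304

P = 1/(1+e^{-2.5200}) = 0.9255
P(1−P) = 0.9255 × 0.0745 = 0.0689
I = a² × P(1−P) = 2.1² × 0.0689 = 0.30395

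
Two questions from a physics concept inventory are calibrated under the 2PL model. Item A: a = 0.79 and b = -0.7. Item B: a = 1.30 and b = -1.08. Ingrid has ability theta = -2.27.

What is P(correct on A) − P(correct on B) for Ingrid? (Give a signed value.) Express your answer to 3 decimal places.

0.049

P(theta) = 1 / (1 + exp(−a(theta − b)))
P_A = 0.2244
P_B = 0.1755
P_A − P_B = 0.0489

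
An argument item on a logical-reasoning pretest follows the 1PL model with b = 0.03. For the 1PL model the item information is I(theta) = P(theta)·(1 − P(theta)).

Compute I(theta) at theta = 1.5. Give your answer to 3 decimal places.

0.152

P = 1/(1+e^{-1.4700}) = 0.8131
P(1−P) = 0.8131 × 0.1869 = 0.1520
I = P(1−P) = 0.15200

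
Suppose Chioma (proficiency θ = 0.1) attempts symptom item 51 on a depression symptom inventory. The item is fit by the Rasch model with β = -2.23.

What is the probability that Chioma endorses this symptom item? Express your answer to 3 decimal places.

0.911

P(θ) = 1 / (1 + exp(−(θ − β)))
Exponent: (0.1 − (-2.23)) = 2.3300
1/(1 + e^{-2.3300}) = 0.9113
P = 0.9113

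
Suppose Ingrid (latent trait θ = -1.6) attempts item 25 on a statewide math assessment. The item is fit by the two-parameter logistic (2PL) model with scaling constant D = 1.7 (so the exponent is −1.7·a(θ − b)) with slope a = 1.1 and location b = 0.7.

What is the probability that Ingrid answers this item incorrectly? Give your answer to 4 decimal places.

0.9866

P(θ) = 1 / (1 + exp(−D·a(θ − b)))
Exponent: 1.7 × 1.1 × (-1.6 − 0.7) = -4.3010
1/(1 + e^{4.3010}) = 0.0134
P = 0.0134
P(incorrect) = 1 − 0.0134 = 0.9866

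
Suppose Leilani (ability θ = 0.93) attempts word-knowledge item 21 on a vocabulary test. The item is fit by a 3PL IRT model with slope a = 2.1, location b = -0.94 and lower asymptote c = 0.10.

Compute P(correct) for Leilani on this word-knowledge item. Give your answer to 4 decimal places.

0.9826

P(θ) = c + (1 − c) · 1 / (1 + exp(−a(θ − b)))
Exponent: 2.1 × (0.93 − (-0.94)) = 3.9270
1/(1 + e^{-3.9270}) = 0.9807
P = 0.10 + 0.90 × 0.9807 = 0.9826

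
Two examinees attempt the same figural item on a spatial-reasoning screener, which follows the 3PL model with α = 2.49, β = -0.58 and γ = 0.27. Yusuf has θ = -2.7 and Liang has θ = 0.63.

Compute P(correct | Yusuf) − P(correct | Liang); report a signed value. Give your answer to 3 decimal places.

P(θ) = γ + (1 − γ) · 1 / (1 + exp(−α(θ − β)))
P(Yusuf) = 0.2737  [exponent -5.2788]
P(Liang) = 0.9658  [exponent 3.0129]
Difference = 0.2737 − 0.9658 = -0.6921

-0.692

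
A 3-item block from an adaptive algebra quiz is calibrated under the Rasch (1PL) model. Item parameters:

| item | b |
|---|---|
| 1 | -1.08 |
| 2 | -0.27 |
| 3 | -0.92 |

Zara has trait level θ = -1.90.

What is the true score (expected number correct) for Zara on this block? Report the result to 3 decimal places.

0.742

P(θ) = 1 / (1 + exp(−(θ − b)))
P_1 = 1/(1+e^{0.8200}) = 0.3058
P_2 = 1/(1+e^{1.6300}) = 0.1638
P_3 = 1/(1+e^{0.9800}) = 0.2729
E[score] = 0.3058 + 0.1638 + 0.2729 = 0.7425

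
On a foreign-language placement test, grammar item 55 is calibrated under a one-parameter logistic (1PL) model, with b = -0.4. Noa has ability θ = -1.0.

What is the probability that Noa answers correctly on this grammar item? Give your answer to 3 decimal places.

P(θ) = 1 / (1 + exp(−(θ − b)))
Exponent: (-1.0 − (-0.4)) = -0.6000
1/(1 + e^{0.6000}) = 0.3543
P = 0.3543

0.354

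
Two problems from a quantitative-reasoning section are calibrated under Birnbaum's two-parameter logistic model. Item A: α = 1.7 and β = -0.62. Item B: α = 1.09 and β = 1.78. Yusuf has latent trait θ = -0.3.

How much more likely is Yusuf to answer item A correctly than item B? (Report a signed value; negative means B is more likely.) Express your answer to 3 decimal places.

P(θ) = 1 / (1 + exp(−α(θ − β)))
P_A = 0.6327
P_B = 0.0939
P_A − P_B = 0.5389

0.539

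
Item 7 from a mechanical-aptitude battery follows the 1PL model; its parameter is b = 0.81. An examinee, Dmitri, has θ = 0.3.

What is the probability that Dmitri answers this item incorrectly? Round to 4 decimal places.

0.6248

P(θ) = 1 / (1 + exp(−(θ − b)))
Exponent: (0.3 − 0.81) = -0.5100
1/(1 + e^{0.5100}) = 0.3752
P = 0.3752
P(incorrect) = 1 − 0.3752 = 0.6248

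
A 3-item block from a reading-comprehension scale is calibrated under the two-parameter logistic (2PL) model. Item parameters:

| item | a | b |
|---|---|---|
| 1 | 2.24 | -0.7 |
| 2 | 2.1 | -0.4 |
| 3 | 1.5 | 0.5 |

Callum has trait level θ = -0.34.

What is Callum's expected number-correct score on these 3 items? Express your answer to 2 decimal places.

P(θ) = 1 / (1 + exp(−a(θ − b)))
P_1 = 1/(1+e^{-0.8064}) = 0.6913
P_2 = 1/(1+e^{-0.1260}) = 0.5315
P_3 = 1/(1+e^{1.2600}) = 0.2210
E[score] = 0.6913 + 0.5315 + 0.2210 = 1.4438

1.44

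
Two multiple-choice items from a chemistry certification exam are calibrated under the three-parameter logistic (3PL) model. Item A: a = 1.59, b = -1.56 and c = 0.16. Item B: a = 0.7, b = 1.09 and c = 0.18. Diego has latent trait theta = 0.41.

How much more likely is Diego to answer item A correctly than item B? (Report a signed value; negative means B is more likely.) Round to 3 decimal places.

P(theta) = c + (1 − c) · 1 / (1 + exp(−a(theta − b)))
P_A = 0.9649
P_B = 0.4942
P_A − P_B = 0.4707

0.471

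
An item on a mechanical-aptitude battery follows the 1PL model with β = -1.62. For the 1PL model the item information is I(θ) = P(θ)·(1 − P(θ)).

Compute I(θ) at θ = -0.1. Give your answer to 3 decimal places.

P = 1/(1+e^{-1.5200}) = 0.8205
P(1−P) = 0.8205 × 0.1795 = 0.1473
I = P(1−P) = 0.14726

0.147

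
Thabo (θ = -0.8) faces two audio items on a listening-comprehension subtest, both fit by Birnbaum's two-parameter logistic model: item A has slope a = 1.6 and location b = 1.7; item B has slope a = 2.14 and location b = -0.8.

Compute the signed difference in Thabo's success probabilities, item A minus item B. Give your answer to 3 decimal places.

P(θ) = 1 / (1 + exp(−a(θ − b)))
P_A = 0.0180
P_B = 0.5000
P_A − P_B = -0.4820

-0.482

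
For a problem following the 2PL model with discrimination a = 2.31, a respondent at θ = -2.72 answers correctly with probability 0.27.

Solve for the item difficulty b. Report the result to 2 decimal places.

P(θ) = 1 / (1 + exp(−a(θ − b)))
logit(0.27) = ln(0.27/0.73) = -0.9946
b = θ − logit/(a) = -2.72 − (-0.9946)/2.3100 = -2.2894

-2.29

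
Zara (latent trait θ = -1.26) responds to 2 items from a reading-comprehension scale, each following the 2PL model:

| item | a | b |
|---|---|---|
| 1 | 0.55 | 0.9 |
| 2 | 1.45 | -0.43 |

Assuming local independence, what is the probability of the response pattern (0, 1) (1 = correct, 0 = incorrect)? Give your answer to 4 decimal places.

P(θ) = 1 / (1 + exp(−a(θ − b)))
P_1 = 1/(1+e^{1.1880}) = 0.2336
P_2 = 1/(1+e^{1.2035}) = 0.2309
L = (1−P_1) × P_2 = 0.7664 × 0.2309 = 0.17692

0.1769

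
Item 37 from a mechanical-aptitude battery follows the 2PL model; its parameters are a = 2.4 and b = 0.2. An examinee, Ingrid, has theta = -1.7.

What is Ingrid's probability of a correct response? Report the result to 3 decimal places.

P(theta) = 1 / (1 + exp(−a(theta − b)))
Exponent: 2.4 × (-1.7 − 0.2) = -4.5600
1/(1 + e^{4.5600}) = 0.0104

0.010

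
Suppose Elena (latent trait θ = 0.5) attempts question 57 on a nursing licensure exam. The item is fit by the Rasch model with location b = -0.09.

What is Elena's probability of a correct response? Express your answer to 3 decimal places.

0.643

P(θ) = 1 / (1 + exp(−(θ − b)))
Exponent: (0.5 − (-0.09)) = 0.5900
1/(1 + e^{-0.5900}) = 0.6434
P = 0.6434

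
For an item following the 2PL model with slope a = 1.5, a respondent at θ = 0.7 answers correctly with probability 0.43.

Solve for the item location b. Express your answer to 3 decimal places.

P(θ) = 1 / (1 + exp(−a(θ − b)))
logit(0.43) = ln(0.43/0.57) = -0.2819
b = θ − logit/(a) = 0.7 − (-0.2819)/1.5000 = 0.8879

0.888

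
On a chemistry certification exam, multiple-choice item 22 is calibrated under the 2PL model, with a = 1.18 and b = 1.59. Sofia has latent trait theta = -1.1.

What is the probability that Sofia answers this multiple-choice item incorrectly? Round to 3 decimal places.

P(theta) = 1 / (1 + exp(−a(theta − b)))
Exponent: 1.18 × (-1.1 − 1.59) = -3.1742
1/(1 + e^{3.1742}) = 0.0401
P(incorrect) = 1 − 0.0401 = 0.9599

0.960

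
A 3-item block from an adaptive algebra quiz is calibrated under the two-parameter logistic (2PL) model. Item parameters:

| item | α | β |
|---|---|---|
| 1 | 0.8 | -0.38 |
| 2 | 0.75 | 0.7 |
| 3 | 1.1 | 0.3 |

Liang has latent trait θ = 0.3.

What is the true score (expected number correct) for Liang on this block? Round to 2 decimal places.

1.56

P(θ) = 1 / (1 + exp(−α(θ − β)))
P_1 = 1/(1+e^{-0.5440}) = 0.6327
P_2 = 1/(1+e^{0.3000}) = 0.4256
P_3 = 1/(1+e^{0.0000}) = 0.5000
E[score] = 0.6327 + 0.4256 + 0.5000 = 1.5583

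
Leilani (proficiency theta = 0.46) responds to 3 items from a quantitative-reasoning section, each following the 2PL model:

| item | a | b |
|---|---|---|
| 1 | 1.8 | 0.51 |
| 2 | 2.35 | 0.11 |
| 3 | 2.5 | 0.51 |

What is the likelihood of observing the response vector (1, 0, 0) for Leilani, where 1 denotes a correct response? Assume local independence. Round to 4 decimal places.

0.0774

P(theta) = 1 / (1 + exp(−a(theta − b)))
P_1 = 1/(1+e^{0.0900}) = 0.4775
P_2 = 1/(1+e^{-0.8225}) = 0.6948
P_3 = 1/(1+e^{0.1250}) = 0.4688
L = P_1 × (1−P_2) × (1−P_3) = 0.4775 × 0.3052 × 0.5312 = 0.07743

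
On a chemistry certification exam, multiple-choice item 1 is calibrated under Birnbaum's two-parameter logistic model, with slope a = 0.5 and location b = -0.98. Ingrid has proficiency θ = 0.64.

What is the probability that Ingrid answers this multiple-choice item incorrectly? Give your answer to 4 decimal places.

P(θ) = 1 / (1 + exp(−a(θ − b)))
Exponent: 0.5 × (0.64 − (-0.98)) = 0.8100
1/(1 + e^{-0.8100}) = 0.6921
P(incorrect) = 1 − 0.6921 = 0.3079

0.3079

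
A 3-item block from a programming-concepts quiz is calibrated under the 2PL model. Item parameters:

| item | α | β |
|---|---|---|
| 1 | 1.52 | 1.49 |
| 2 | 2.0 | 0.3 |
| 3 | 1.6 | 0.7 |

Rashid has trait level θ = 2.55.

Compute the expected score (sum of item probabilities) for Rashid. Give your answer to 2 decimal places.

2.77

P(θ) = 1 / (1 + exp(−α(θ − β)))
P_1 = 1/(1+e^{-1.6112}) = 0.8336
P_2 = 1/(1+e^{-4.5000}) = 0.9890
P_3 = 1/(1+e^{-2.9600}) = 0.9507
E[score] = 0.8336 + 0.9890 + 0.9507 = 2.7733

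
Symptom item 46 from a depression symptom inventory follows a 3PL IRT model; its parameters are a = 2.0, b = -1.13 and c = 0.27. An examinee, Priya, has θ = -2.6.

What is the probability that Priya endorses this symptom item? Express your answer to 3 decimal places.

P(θ) = c + (1 − c) · 1 / (1 + exp(−a(θ − b)))
Exponent: 2.0 × (-2.6 − (-1.13)) = -2.9400
1/(1 + e^{2.9400}) = 0.0502
P = 0.27 + 0.73 × 0.0502 = 0.3067

0.307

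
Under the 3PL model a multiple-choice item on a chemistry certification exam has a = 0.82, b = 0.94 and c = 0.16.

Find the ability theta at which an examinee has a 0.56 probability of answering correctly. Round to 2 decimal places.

0.82

P(theta) = c + (1 − c) · 1 / (1 + exp(−a(theta − b)))
Remove guessing floor: (0.56 − 0.16)/(1 − 0.16) = 0.4762
logit = ln(0.4762/0.5238) = -0.0953
theta = b + logit/(a) = 0.94 + (-0.0953)/0.8200 = 0.8238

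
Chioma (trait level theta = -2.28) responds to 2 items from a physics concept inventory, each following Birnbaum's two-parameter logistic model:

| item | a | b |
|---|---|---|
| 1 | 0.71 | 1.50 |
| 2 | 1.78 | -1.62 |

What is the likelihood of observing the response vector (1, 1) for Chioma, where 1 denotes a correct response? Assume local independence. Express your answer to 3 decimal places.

P(theta) = 1 / (1 + exp(−a(theta − b)))
P_1 = 1/(1+e^{2.6838}) = 0.0639
P_2 = 1/(1+e^{1.1748}) = 0.2360
L = P_1 × P_2 = 0.0639 × 0.2360 = 0.01509

0.015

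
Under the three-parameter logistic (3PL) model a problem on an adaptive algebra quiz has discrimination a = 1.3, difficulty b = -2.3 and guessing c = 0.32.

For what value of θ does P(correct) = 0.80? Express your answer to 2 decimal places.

-1.63

P(θ) = c + (1 − c) · 1 / (1 + exp(−a(θ − b)))
Remove guessing floor: (0.80 − 0.32)/(1 − 0.32) = 0.7059
logit = ln(0.7059/0.2941) = 0.8755
θ = b + logit/(a) = -2.3 + 0.8755/1.3000 = -1.6266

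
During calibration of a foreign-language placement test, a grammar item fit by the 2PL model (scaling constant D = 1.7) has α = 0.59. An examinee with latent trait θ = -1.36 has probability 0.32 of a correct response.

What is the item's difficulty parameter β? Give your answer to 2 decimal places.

-0.61

P(θ) = 1 / (1 + exp(−D·α(θ − β)))
logit(0.32) = ln(0.32/0.68) = -0.7538
β = θ − logit/(1.7·α) = -1.36 − (-0.7538)/1.0030 = -0.6085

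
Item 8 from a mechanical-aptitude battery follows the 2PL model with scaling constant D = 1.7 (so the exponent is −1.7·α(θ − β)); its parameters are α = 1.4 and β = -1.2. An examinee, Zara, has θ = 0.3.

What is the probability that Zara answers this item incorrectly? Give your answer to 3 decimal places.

0.027

P(θ) = 1 / (1 + exp(−D·α(θ − β)))
Exponent: 1.7 × 1.4 × (0.3 − (-1.2)) = 3.5700
1/(1 + e^{-3.5700}) = 0.9726
P = 0.9726
P(incorrect) = 1 − 0.9726 = 0.0274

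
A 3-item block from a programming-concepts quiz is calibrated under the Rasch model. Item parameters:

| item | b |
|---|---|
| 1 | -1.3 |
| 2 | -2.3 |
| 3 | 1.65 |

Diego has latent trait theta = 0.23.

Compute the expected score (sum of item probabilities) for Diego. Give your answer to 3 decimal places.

P(theta) = 1 / (1 + exp(−(theta − b)))
P_1 = 1/(1+e^{-1.5300}) = 0.8220
P_2 = 1/(1+e^{-2.5300}) = 0.9262
P_3 = 1/(1+e^{1.4200}) = 0.1947
E[score] = 0.8220 + 0.9262 + 0.1947 = 1.9429

1.943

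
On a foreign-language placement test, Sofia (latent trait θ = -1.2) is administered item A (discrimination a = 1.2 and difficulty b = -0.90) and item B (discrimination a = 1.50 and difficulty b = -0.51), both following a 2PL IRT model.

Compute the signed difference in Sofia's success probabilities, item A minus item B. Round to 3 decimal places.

0.149

P(θ) = 1 / (1 + exp(−a(θ − b)))
P_A = 0.4110
P_B = 0.2621
P_A − P_B = 0.1488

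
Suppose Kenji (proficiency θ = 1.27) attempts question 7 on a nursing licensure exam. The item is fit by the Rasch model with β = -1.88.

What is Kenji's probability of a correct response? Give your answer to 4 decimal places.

P(θ) = 1 / (1 + exp(−(θ − β)))
Exponent: (1.27 − (-1.88)) = 3.1500
1/(1 + e^{-3.1500}) = 0.9589
P = 0.9589

0.9589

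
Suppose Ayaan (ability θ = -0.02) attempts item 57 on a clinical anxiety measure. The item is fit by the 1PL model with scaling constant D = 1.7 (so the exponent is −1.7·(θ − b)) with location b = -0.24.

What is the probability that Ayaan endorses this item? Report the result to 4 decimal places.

P(θ) = 1 / (1 + exp(−D·(θ − b)))
Exponent: 1.7 × (-0.02 − (-0.24)) = 0.3740
1/(1 + e^{-0.3740}) = 0.5924
P = 0.5924

0.5924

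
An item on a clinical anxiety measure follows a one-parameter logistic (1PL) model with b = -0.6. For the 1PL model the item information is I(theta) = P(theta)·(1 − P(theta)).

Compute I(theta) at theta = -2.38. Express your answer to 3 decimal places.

P = 1/(1+e^{1.7800}) = 0.1443
P(1−P) = 0.1443 × 0.8557 = 0.1235
I = P(1−P) = 0.12348

0.123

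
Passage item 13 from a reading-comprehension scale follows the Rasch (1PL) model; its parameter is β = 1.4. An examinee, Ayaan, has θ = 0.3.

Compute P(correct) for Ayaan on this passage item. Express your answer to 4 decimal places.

P(θ) = 1 / (1 + exp(−(θ − β)))
Exponent: (0.3 − 1.4) = -1.1000
1/(1 + e^{1.1000}) = 0.2497
P = 0.2497

0.2497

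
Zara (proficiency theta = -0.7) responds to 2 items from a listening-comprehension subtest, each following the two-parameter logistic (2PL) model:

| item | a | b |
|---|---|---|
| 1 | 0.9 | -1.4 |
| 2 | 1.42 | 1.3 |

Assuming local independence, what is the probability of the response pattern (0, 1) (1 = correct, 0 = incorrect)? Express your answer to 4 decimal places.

0.0192

P(theta) = 1 / (1 + exp(−a(theta − b)))
P_1 = 1/(1+e^{-0.6300}) = 0.6525
P_2 = 1/(1+e^{2.8400}) = 0.0552
L = (1−P_1) × P_2 = 0.3475 × 0.0552 = 0.01918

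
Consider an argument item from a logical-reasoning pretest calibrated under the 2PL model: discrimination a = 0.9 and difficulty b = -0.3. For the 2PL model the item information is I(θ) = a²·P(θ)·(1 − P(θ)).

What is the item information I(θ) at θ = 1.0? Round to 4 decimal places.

0.1464

P = 1/(1+e^{-1.1700}) = 0.7631
P(1−P) = 0.7631 × 0.2369 = 0.1808
I = a² × P(1−P) = 0.9² × 0.1808 = 0.14641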